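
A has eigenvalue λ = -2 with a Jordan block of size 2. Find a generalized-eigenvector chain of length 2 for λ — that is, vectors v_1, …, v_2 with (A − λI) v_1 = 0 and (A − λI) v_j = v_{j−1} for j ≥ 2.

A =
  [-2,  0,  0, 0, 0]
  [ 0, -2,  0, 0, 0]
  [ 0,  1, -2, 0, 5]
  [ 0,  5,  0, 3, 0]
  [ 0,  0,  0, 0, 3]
A Jordan chain for λ = -2 of length 2:
v_1 = (0, 0, 1, 0, 0)ᵀ
v_2 = (0, 1, 0, -1, 0)ᵀ

Let N = A − (-2)·I. We want v_2 with N^2 v_2 = 0 but N^1 v_2 ≠ 0; then v_{j-1} := N · v_j for j = 2, …, 2.

Pick v_2 = (0, 1, 0, -1, 0)ᵀ.
Then v_1 = N · v_2 = (0, 0, 1, 0, 0)ᵀ.

Sanity check: (A − (-2)·I) v_1 = (0, 0, 0, 0, 0)ᵀ = 0. ✓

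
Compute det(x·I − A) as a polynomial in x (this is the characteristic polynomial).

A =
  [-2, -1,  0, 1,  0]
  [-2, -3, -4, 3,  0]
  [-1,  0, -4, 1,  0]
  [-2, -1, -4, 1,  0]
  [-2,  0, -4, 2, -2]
x^5 + 10*x^4 + 40*x^3 + 80*x^2 + 80*x + 32

Expanding det(x·I − A) (e.g. by cofactor expansion or by noting that A is similar to its Jordan form J, which has the same characteristic polynomial as A) gives
  χ_A(x) = x^5 + 10*x^4 + 40*x^3 + 80*x^2 + 80*x + 32
which factors as (x + 2)^5. The eigenvalues (with algebraic multiplicities) are λ = -2 with multiplicity 5.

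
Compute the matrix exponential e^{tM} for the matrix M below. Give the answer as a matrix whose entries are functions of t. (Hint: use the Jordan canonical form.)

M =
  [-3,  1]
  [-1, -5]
e^{tM} =
  [t*exp(-4*t) + exp(-4*t), t*exp(-4*t)]
  [-t*exp(-4*t), -t*exp(-4*t) + exp(-4*t)]

Strategy: write M = P · J · P⁻¹ where J is a Jordan canonical form, so e^{tM} = P · e^{tJ} · P⁻¹, and e^{tJ} can be computed block-by-block.

M has Jordan form
J =
  [-4,  1]
  [ 0, -4]
(up to reordering of blocks).

Per-block formulas:
  For a 2×2 Jordan block J_2(-4): exp(t · J_2(-4)) = e^(-4t)·(I + t·N), where N is the 2×2 nilpotent shift.

After assembling e^{tJ} and conjugating by P, we get:

e^{tM} =
  [t*exp(-4*t) + exp(-4*t), t*exp(-4*t)]
  [-t*exp(-4*t), -t*exp(-4*t) + exp(-4*t)]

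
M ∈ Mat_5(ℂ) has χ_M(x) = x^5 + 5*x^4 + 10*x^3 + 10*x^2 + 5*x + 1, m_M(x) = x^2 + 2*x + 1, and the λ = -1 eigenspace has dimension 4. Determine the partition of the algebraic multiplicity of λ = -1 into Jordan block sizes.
Block sizes for λ = -1: [2, 1, 1, 1]

Step 1 — from the characteristic polynomial, algebraic multiplicity of λ = -1 is 5. From dim ker(M − (-1)·I) = 4, there are exactly 4 Jordan blocks for λ = -1.
Step 2 — from the minimal polynomial, the factor (x + 1)^2 tells us the largest block for λ = -1 has size 2.
Step 3 — with total size 5, 4 blocks, and largest block 2, the block sizes (in nonincreasing order) are [2, 1, 1, 1].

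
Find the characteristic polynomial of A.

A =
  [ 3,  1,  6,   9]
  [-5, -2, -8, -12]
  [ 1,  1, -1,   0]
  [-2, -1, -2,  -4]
x^4 + 4*x^3 + 6*x^2 + 4*x + 1

Expanding det(x·I − A) (e.g. by cofactor expansion or by noting that A is similar to its Jordan form J, which has the same characteristic polynomial as A) gives
  χ_A(x) = x^4 + 4*x^3 + 6*x^2 + 4*x + 1
which factors as (x + 1)^4. The eigenvalues (with algebraic multiplicities) are λ = -1 with multiplicity 4.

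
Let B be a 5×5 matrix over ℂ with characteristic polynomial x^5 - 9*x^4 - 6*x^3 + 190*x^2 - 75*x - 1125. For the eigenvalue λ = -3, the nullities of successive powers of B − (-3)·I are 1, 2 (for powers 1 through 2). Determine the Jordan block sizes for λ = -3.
Block sizes for λ = -3: [2]

From the dimensions of kernels of powers, the number of Jordan blocks of size at least j is d_j − d_{j−1} where d_j = dim ker(N^j) (with d_0 = 0). Computing the differences gives [1, 1].
The number of blocks of size exactly k is (#blocks of size ≥ k) − (#blocks of size ≥ k + 1), so the partition is: 1 block(s) of size 2.
In nonincreasing order the block sizes are [2].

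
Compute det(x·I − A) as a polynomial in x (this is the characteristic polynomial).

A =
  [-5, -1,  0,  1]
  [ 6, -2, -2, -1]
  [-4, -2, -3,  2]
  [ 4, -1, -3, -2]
x^4 + 12*x^3 + 54*x^2 + 108*x + 81

Expanding det(x·I − A) (e.g. by cofactor expansion or by noting that A is similar to its Jordan form J, which has the same characteristic polynomial as A) gives
  χ_A(x) = x^4 + 12*x^3 + 54*x^2 + 108*x + 81
which factors as (x + 3)^4. The eigenvalues (with algebraic multiplicities) are λ = -3 with multiplicity 4.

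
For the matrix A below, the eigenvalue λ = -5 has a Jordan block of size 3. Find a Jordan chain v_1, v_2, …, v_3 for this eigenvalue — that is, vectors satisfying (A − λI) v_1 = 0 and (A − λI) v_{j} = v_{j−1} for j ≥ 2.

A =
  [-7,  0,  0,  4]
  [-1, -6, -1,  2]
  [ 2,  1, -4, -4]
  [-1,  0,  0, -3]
A Jordan chain for λ = -5 of length 3:
v_1 = (0, -1, 1, 0)ᵀ
v_2 = (-2, -1, 2, -1)ᵀ
v_3 = (1, 0, 0, 0)ᵀ

Let N = A − (-5)·I. We want v_3 with N^3 v_3 = 0 but N^2 v_3 ≠ 0; then v_{j-1} := N · v_j for j = 3, …, 2.

Pick v_3 = (1, 0, 0, 0)ᵀ.
Then v_2 = N · v_3 = (-2, -1, 2, -1)ᵀ.
Then v_1 = N · v_2 = (0, -1, 1, 0)ᵀ.

Sanity check: (A − (-5)·I) v_1 = (0, 0, 0, 0)ᵀ = 0. ✓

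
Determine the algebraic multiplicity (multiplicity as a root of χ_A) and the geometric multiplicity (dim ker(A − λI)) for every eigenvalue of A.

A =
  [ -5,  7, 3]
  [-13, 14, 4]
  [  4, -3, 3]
λ = 4: alg = 3, geom = 1

Step 1 — factor the characteristic polynomial to read off the algebraic multiplicities:
  χ_A(x) = (x - 4)^3

Step 2 — compute geometric multiplicities via the rank-nullity identity g(λ) = n − rank(A − λI):
  rank(A − (4)·I) = 2, so dim ker(A − (4)·I) = n − 2 = 1

Summary:
  λ = 4: algebraic multiplicity = 3, geometric multiplicity = 1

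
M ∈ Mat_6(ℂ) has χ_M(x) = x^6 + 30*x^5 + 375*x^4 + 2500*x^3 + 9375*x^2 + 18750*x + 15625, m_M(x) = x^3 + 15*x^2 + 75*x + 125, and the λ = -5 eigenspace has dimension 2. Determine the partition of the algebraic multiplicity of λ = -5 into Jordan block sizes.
Block sizes for λ = -5: [3, 3]

Step 1 — from the characteristic polynomial, algebraic multiplicity of λ = -5 is 6. From dim ker(M − (-5)·I) = 2, there are exactly 2 Jordan blocks for λ = -5.
Step 2 — from the minimal polynomial, the factor (x + 5)^3 tells us the largest block for λ = -5 has size 3.
Step 3 — with total size 6, 2 blocks, and largest block 3, the block sizes (in nonincreasing order) are [3, 3].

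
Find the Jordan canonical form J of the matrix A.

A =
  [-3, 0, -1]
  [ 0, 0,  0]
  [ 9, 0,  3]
J_2(0) ⊕ J_1(0)

The characteristic polynomial is
  det(x·I − A) = x^3

Eigenvalues and multiplicities (the geometric multiplicity of λ is n − rank(A − λI), which equals the number of Jordan blocks for λ):
  λ = 0: algebraic multiplicity = 3, geometric multiplicity = 2

Determining the block sizes for each eigenvalue:
  λ = 0: 2 blocks summing to 3 forces exactly one block of size 2 and the rest size 1 → block sizes [2, 1]

Assembling the blocks gives a Jordan form
J =
  [0, 1, 0]
  [0, 0, 0]
  [0, 0, 0]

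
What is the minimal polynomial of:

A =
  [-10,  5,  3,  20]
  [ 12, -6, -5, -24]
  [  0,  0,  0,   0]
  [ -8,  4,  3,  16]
x^3

The characteristic polynomial is χ_A(x) = x^4, so the eigenvalues are known. The minimal polynomial is
  m_A(x) = Π_λ (x − λ)^{k_λ}
where k_λ is the size of the *largest* Jordan block for λ (equivalently, the smallest k with (A − λI)^k v = 0 for every generalised eigenvector v of λ).

  λ = 0: largest Jordan block has size 3, contributing (x − 0)^3

So m_A(x) = x^3 = x^3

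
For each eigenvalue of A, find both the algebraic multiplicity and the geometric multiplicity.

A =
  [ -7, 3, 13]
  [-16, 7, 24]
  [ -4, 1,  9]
λ = 3: alg = 3, geom = 1

Step 1 — factor the characteristic polynomial to read off the algebraic multiplicities:
  χ_A(x) = (x - 3)^3

Step 2 — compute geometric multiplicities via the rank-nullity identity g(λ) = n − rank(A − λI):
  rank(A − (3)·I) = 2, so dim ker(A − (3)·I) = n − 2 = 1

Summary:
  λ = 3: algebraic multiplicity = 3, geometric multiplicity = 1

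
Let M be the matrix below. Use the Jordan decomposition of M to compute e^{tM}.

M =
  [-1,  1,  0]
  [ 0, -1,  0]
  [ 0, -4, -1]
e^{tM} =
  [exp(-t), t*exp(-t), 0]
  [0, exp(-t), 0]
  [0, -4*t*exp(-t), exp(-t)]

Strategy: write M = P · J · P⁻¹ where J is a Jordan canonical form, so e^{tM} = P · e^{tJ} · P⁻¹, and e^{tJ} can be computed block-by-block.

M has Jordan form
J =
  [-1,  1,  0]
  [ 0, -1,  0]
  [ 0,  0, -1]
(up to reordering of blocks).

Per-block formulas:
  For a 1×1 block at λ = -1: exp(t · [-1]) = [e^(-1t)].
  For a 2×2 Jordan block J_2(-1): exp(t · J_2(-1)) = e^(-1t)·(I + t·N), where N is the 2×2 nilpotent shift.

After assembling e^{tJ} and conjugating by P, we get:

e^{tM} =
  [exp(-t), t*exp(-t), 0]
  [0, exp(-t), 0]
  [0, -4*t*exp(-t), exp(-t)]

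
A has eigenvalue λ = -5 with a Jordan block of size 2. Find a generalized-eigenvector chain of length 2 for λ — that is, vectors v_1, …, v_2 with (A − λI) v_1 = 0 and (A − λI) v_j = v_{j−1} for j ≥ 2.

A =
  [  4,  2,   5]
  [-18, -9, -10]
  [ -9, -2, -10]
A Jordan chain for λ = -5 of length 2:
v_1 = (9, -18, -9)ᵀ
v_2 = (1, 0, 0)ᵀ

Let N = A − (-5)·I. We want v_2 with N^2 v_2 = 0 but N^1 v_2 ≠ 0; then v_{j-1} := N · v_j for j = 2, …, 2.

Pick v_2 = (1, 0, 0)ᵀ.
Then v_1 = N · v_2 = (9, -18, -9)ᵀ.

Sanity check: (A − (-5)·I) v_1 = (0, 0, 0)ᵀ = 0. ✓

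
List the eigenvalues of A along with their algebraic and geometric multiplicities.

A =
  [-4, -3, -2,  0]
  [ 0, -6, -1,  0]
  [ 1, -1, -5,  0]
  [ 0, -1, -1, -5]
λ = -5: alg = 4, geom = 2

Step 1 — factor the characteristic polynomial to read off the algebraic multiplicities:
  χ_A(x) = (x + 5)^4

Step 2 — compute geometric multiplicities via the rank-nullity identity g(λ) = n − rank(A − λI):
  rank(A − (-5)·I) = 2, so dim ker(A − (-5)·I) = n − 2 = 2

Summary:
  λ = -5: algebraic multiplicity = 4, geometric multiplicity = 2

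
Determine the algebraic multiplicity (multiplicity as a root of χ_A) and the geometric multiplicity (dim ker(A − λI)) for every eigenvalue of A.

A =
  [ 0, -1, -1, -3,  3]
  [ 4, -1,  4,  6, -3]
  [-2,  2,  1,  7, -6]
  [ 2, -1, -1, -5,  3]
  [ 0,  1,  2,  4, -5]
λ = -2: alg = 5, geom = 3

Step 1 — factor the characteristic polynomial to read off the algebraic multiplicities:
  χ_A(x) = (x + 2)^5

Step 2 — compute geometric multiplicities via the rank-nullity identity g(λ) = n − rank(A − λI):
  rank(A − (-2)·I) = 2, so dim ker(A − (-2)·I) = n − 2 = 3

Summary:
  λ = -2: algebraic multiplicity = 5, geometric multiplicity = 3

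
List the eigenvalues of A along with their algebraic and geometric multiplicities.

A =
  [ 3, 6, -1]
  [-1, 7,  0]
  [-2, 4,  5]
λ = 5: alg = 3, geom = 1

Step 1 — factor the characteristic polynomial to read off the algebraic multiplicities:
  χ_A(x) = (x - 5)^3

Step 2 — compute geometric multiplicities via the rank-nullity identity g(λ) = n − rank(A − λI):
  rank(A − (5)·I) = 2, so dim ker(A − (5)·I) = n − 2 = 1

Summary:
  λ = 5: algebraic multiplicity = 3, geometric multiplicity = 1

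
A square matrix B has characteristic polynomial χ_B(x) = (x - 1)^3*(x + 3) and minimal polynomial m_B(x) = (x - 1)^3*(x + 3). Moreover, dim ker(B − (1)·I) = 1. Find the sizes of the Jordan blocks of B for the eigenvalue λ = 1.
Block sizes for λ = 1: [3]

Step 1 — from the characteristic polynomial, algebraic multiplicity of λ = 1 is 3. From dim ker(B − (1)·I) = 1, there are exactly 1 Jordan blocks for λ = 1.
Step 2 — from the minimal polynomial, the factor (x − 1)^3 tells us the largest block for λ = 1 has size 3.
Step 3 — with total size 3, 1 blocks, and largest block 3, the block sizes (in nonincreasing order) are [3].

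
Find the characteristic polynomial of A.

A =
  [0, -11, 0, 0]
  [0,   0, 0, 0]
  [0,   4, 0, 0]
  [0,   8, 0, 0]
x^4

Expanding det(x·I − A) (e.g. by cofactor expansion or by noting that A is similar to its Jordan form J, which has the same characteristic polynomial as A) gives
  χ_A(x) = x^4
which factors as x^4. The eigenvalues (with algebraic multiplicities) are λ = 0 with multiplicity 4.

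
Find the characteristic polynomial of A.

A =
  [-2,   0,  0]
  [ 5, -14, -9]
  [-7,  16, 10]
x^3 + 6*x^2 + 12*x + 8

Expanding det(x·I − A) (e.g. by cofactor expansion or by noting that A is similar to its Jordan form J, which has the same characteristic polynomial as A) gives
  χ_A(x) = x^3 + 6*x^2 + 12*x + 8
which factors as (x + 2)^3. The eigenvalues (with algebraic multiplicities) are λ = -2 with multiplicity 3.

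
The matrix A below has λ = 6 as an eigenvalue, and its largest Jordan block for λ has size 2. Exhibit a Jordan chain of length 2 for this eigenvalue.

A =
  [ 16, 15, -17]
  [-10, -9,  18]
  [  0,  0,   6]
A Jordan chain for λ = 6 of length 2:
v_1 = (3, -2, 0)ᵀ
v_2 = (2, 0, 1)ᵀ

Let N = A − (6)·I. We want v_2 with N^2 v_2 = 0 but N^1 v_2 ≠ 0; then v_{j-1} := N · v_j for j = 2, …, 2.

Pick v_2 = (2, 0, 1)ᵀ.
Then v_1 = N · v_2 = (3, -2, 0)ᵀ.

Sanity check: (A − (6)·I) v_1 = (0, 0, 0)ᵀ = 0. ✓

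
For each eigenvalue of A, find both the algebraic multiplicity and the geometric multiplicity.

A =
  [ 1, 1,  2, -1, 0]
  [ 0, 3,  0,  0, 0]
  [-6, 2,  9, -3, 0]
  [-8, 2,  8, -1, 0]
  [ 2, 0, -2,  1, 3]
λ = 3: alg = 5, geom = 3

Step 1 — factor the characteristic polynomial to read off the algebraic multiplicities:
  χ_A(x) = (x - 3)^5

Step 2 — compute geometric multiplicities via the rank-nullity identity g(λ) = n − rank(A − λI):
  rank(A − (3)·I) = 2, so dim ker(A − (3)·I) = n − 2 = 3

Summary:
  λ = 3: algebraic multiplicity = 5, geometric multiplicity = 3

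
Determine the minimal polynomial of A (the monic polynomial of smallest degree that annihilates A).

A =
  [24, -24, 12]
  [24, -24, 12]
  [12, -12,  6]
x^2 - 6*x

The characteristic polynomial is χ_A(x) = x^2*(x - 6), so the eigenvalues are known. The minimal polynomial is
  m_A(x) = Π_λ (x − λ)^{k_λ}
where k_λ is the size of the *largest* Jordan block for λ (equivalently, the smallest k with (A − λI)^k v = 0 for every generalised eigenvector v of λ).

  λ = 0: largest Jordan block has size 1, contributing (x − 0)
  λ = 6: largest Jordan block has size 1, contributing (x − 6)

So m_A(x) = x*(x - 6) = x^2 - 6*x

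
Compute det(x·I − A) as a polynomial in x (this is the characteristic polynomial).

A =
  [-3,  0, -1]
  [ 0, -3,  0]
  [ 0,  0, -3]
x^3 + 9*x^2 + 27*x + 27

Expanding det(x·I − A) (e.g. by cofactor expansion or by noting that A is similar to its Jordan form J, which has the same characteristic polynomial as A) gives
  χ_A(x) = x^3 + 9*x^2 + 27*x + 27
which factors as (x + 3)^3. The eigenvalues (with algebraic multiplicities) are λ = -3 with multiplicity 3.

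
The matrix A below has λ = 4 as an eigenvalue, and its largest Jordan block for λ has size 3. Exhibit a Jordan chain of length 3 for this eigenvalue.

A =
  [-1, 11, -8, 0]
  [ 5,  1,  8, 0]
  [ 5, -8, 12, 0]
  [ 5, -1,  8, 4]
A Jordan chain for λ = 4 of length 3:
v_1 = (40, 0, -25, 10)ᵀ
v_2 = (-5, 5, 5, 5)ᵀ
v_3 = (1, 0, 0, 0)ᵀ

Let N = A − (4)·I. We want v_3 with N^3 v_3 = 0 but N^2 v_3 ≠ 0; then v_{j-1} := N · v_j for j = 3, …, 2.

Pick v_3 = (1, 0, 0, 0)ᵀ.
Then v_2 = N · v_3 = (-5, 5, 5, 5)ᵀ.
Then v_1 = N · v_2 = (40, 0, -25, 10)ᵀ.

Sanity check: (A − (4)·I) v_1 = (0, 0, 0, 0)ᵀ = 0. ✓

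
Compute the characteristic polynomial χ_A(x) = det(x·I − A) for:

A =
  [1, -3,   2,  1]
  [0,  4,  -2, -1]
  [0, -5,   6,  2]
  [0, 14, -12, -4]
x^4 - 7*x^3 + 18*x^2 - 20*x + 8

Expanding det(x·I − A) (e.g. by cofactor expansion or by noting that A is similar to its Jordan form J, which has the same characteristic polynomial as A) gives
  χ_A(x) = x^4 - 7*x^3 + 18*x^2 - 20*x + 8
which factors as (x - 2)^3*(x - 1). The eigenvalues (with algebraic multiplicities) are λ = 1 with multiplicity 1, λ = 2 with multiplicity 3.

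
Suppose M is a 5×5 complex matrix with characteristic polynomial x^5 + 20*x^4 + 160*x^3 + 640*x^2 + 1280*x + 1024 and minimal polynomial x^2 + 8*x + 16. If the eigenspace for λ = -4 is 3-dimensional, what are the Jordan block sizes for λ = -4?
Block sizes for λ = -4: [2, 2, 1]

Step 1 — from the characteristic polynomial, algebraic multiplicity of λ = -4 is 5. From dim ker(M − (-4)·I) = 3, there are exactly 3 Jordan blocks for λ = -4.
Step 2 — from the minimal polynomial, the factor (x + 4)^2 tells us the largest block for λ = -4 has size 2.
Step 3 — with total size 5, 3 blocks, and largest block 2, the block sizes (in nonincreasing order) are [2, 2, 1].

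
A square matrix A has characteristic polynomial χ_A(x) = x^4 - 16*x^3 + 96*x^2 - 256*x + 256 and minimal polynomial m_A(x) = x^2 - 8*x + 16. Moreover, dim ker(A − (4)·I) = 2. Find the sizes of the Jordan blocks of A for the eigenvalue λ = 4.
Block sizes for λ = 4: [2, 2]

Step 1 — from the characteristic polynomial, algebraic multiplicity of λ = 4 is 4. From dim ker(A − (4)·I) = 2, there are exactly 2 Jordan blocks for λ = 4.
Step 2 — from the minimal polynomial, the factor (x − 4)^2 tells us the largest block for λ = 4 has size 2.
Step 3 — with total size 4, 2 blocks, and largest block 2, the block sizes (in nonincreasing order) are [2, 2].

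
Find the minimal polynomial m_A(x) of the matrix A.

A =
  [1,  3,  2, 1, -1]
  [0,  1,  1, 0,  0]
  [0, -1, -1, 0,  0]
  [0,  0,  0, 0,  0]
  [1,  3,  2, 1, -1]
x^3

The characteristic polynomial is χ_A(x) = x^5, so the eigenvalues are known. The minimal polynomial is
  m_A(x) = Π_λ (x − λ)^{k_λ}
where k_λ is the size of the *largest* Jordan block for λ (equivalently, the smallest k with (A − λI)^k v = 0 for every generalised eigenvector v of λ).

  λ = 0: largest Jordan block has size 3, contributing (x − 0)^3

So m_A(x) = x^3 = x^3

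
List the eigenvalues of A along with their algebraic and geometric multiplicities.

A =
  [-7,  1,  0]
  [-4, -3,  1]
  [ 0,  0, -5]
λ = -5: alg = 3, geom = 1

Step 1 — factor the characteristic polynomial to read off the algebraic multiplicities:
  χ_A(x) = (x + 5)^3

Step 2 — compute geometric multiplicities via the rank-nullity identity g(λ) = n − rank(A − λI):
  rank(A − (-5)·I) = 2, so dim ker(A − (-5)·I) = n − 2 = 1

Summary:
  λ = -5: algebraic multiplicity = 3, geometric multiplicity = 1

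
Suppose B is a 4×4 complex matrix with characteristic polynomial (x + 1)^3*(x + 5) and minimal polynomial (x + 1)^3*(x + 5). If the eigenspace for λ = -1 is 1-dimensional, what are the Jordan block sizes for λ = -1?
Block sizes for λ = -1: [3]

Step 1 — from the characteristic polynomial, algebraic multiplicity of λ = -1 is 3. From dim ker(B − (-1)·I) = 1, there are exactly 1 Jordan blocks for λ = -1.
Step 2 — from the minimal polynomial, the factor (x + 1)^3 tells us the largest block for λ = -1 has size 3.
Step 3 — with total size 3, 1 blocks, and largest block 3, the block sizes (in nonincreasing order) are [3].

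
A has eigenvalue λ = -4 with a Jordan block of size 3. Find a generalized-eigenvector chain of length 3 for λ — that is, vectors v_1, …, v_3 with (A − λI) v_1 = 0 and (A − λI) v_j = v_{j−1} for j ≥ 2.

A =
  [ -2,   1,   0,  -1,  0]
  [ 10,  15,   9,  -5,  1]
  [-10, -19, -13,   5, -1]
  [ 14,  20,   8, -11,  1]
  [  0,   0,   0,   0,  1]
A Jordan chain for λ = -4 of length 3:
v_1 = (-1, 0, 0, -2, 0)ᵀ
v_2 = (3, 1, -1, 8, 0)ᵀ
v_3 = (2, -1, 0, 0, 0)ᵀ

Let N = A − (-4)·I. We want v_3 with N^3 v_3 = 0 but N^2 v_3 ≠ 0; then v_{j-1} := N · v_j for j = 3, …, 2.

Pick v_3 = (2, -1, 0, 0, 0)ᵀ.
Then v_2 = N · v_3 = (3, 1, -1, 8, 0)ᵀ.
Then v_1 = N · v_2 = (-1, 0, 0, -2, 0)ᵀ.

Sanity check: (A − (-4)·I) v_1 = (0, 0, 0, 0, 0)ᵀ = 0. ✓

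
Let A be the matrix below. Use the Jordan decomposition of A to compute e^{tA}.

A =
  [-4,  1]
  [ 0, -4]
e^{tA} =
  [exp(-4*t), t*exp(-4*t)]
  [0, exp(-4*t)]

Strategy: write A = P · J · P⁻¹ where J is a Jordan canonical form, so e^{tA} = P · e^{tJ} · P⁻¹, and e^{tJ} can be computed block-by-block.

A has Jordan form
J =
  [-4,  1]
  [ 0, -4]
(up to reordering of blocks).

Per-block formulas:
  For a 2×2 Jordan block J_2(-4): exp(t · J_2(-4)) = e^(-4t)·(I + t·N), where N is the 2×2 nilpotent shift.

After assembling e^{tJ} and conjugating by P, we get:

e^{tA} =
  [exp(-4*t), t*exp(-4*t)]
  [0, exp(-4*t)]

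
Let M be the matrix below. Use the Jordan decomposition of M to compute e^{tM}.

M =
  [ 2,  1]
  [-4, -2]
e^{tM} =
  [2*t + 1, t]
  [-4*t, 1 - 2*t]

Strategy: write M = P · J · P⁻¹ where J is a Jordan canonical form, so e^{tM} = P · e^{tJ} · P⁻¹, and e^{tJ} can be computed block-by-block.

M has Jordan form
J =
  [0, 1]
  [0, 0]
(up to reordering of blocks).

Per-block formulas:
  For a 2×2 Jordan block J_2(0): exp(t · J_2(0)) = e^(0t)·(I + t·N), where N is the 2×2 nilpotent shift.

After assembling e^{tJ} and conjugating by P, we get:

e^{tM} =
  [2*t + 1, t]
  [-4*t, 1 - 2*t]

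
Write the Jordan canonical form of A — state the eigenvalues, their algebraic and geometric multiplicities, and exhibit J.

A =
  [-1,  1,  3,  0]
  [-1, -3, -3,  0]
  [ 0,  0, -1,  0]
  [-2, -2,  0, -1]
J_2(-2) ⊕ J_1(-1) ⊕ J_1(-1)

The characteristic polynomial is
  det(x·I − A) = x^4 + 6*x^3 + 13*x^2 + 12*x + 4 = (x + 1)^2*(x + 2)^2

Eigenvalues and multiplicities (the geometric multiplicity of λ is n − rank(A − λI), which equals the number of Jordan blocks for λ):
  λ = -2: algebraic multiplicity = 2, geometric multiplicity = 1
  λ = -1: algebraic multiplicity = 2, geometric multiplicity = 2

Determining the block sizes for each eigenvalue:
  λ = -2: one block (gm = 1), so the single block has size am = 2 → block sizes [2]
  λ = -1: gm = am = 2, so every block has size 1 → block sizes [1, 1]

Assembling the blocks gives a Jordan form
J =
  [-2,  1,  0,  0]
  [ 0, -2,  0,  0]
  [ 0,  0, -1,  0]
  [ 0,  0,  0, -1]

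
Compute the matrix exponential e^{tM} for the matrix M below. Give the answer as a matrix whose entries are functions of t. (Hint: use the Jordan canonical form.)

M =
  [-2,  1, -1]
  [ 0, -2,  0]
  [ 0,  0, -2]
e^{tM} =
  [exp(-2*t), t*exp(-2*t), -t*exp(-2*t)]
  [0, exp(-2*t), 0]
  [0, 0, exp(-2*t)]

Strategy: write M = P · J · P⁻¹ where J is a Jordan canonical form, so e^{tM} = P · e^{tJ} · P⁻¹, and e^{tJ} can be computed block-by-block.

M has Jordan form
J =
  [-2,  1,  0]
  [ 0, -2,  0]
  [ 0,  0, -2]
(up to reordering of blocks).

Per-block formulas:
  For a 1×1 block at λ = -2: exp(t · [-2]) = [e^(-2t)].
  For a 2×2 Jordan block J_2(-2): exp(t · J_2(-2)) = e^(-2t)·(I + t·N), where N is the 2×2 nilpotent shift.

After assembling e^{tJ} and conjugating by P, we get:

e^{tM} =
  [exp(-2*t), t*exp(-2*t), -t*exp(-2*t)]
  [0, exp(-2*t), 0]
  [0, 0, exp(-2*t)]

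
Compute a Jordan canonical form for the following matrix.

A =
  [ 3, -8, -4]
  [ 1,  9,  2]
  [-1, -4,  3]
J_2(5) ⊕ J_1(5)

The characteristic polynomial is
  det(x·I − A) = x^3 - 15*x^2 + 75*x - 125 = (x - 5)^3

Eigenvalues and multiplicities (the geometric multiplicity of λ is n − rank(A − λI), which equals the number of Jordan blocks for λ):
  λ = 5: algebraic multiplicity = 3, geometric multiplicity = 2

Determining the block sizes for each eigenvalue:
  λ = 5: 2 blocks summing to 3 forces exactly one block of size 2 and the rest size 1 → block sizes [2, 1]

Assembling the blocks gives a Jordan form
J =
  [5, 1, 0]
  [0, 5, 0]
  [0, 0, 5]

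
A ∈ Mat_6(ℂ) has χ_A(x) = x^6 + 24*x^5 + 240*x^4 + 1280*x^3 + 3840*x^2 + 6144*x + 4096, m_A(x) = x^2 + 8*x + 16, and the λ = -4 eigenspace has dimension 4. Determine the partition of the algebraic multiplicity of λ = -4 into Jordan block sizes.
Block sizes for λ = -4: [2, 2, 1, 1]

Step 1 — from the characteristic polynomial, algebraic multiplicity of λ = -4 is 6. From dim ker(A − (-4)·I) = 4, there are exactly 4 Jordan blocks for λ = -4.
Step 2 — from the minimal polynomial, the factor (x + 4)^2 tells us the largest block for λ = -4 has size 2.
Step 3 — with total size 6, 4 blocks, and largest block 2, the block sizes (in nonincreasing order) are [2, 2, 1, 1].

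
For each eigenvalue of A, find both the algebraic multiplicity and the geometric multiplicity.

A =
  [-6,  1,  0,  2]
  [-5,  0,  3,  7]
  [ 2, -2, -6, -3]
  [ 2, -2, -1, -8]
λ = -5: alg = 4, geom = 2

Step 1 — factor the characteristic polynomial to read off the algebraic multiplicities:
  χ_A(x) = (x + 5)^4

Step 2 — compute geometric multiplicities via the rank-nullity identity g(λ) = n − rank(A − λI):
  rank(A − (-5)·I) = 2, so dim ker(A − (-5)·I) = n − 2 = 2

Summary:
  λ = -5: algebraic multiplicity = 4, geometric multiplicity = 2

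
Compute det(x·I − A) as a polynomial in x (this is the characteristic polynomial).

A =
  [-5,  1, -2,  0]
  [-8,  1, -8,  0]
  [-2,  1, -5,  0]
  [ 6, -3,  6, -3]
x^4 + 12*x^3 + 54*x^2 + 108*x + 81

Expanding det(x·I − A) (e.g. by cofactor expansion or by noting that A is similar to its Jordan form J, which has the same characteristic polynomial as A) gives
  χ_A(x) = x^4 + 12*x^3 + 54*x^2 + 108*x + 81
which factors as (x + 3)^4. The eigenvalues (with algebraic multiplicities) are λ = -3 with multiplicity 4.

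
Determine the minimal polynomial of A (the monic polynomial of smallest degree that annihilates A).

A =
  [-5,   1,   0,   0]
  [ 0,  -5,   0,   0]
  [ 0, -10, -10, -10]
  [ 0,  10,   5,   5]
x^3 + 10*x^2 + 25*x

The characteristic polynomial is χ_A(x) = x*(x + 5)^3, so the eigenvalues are known. The minimal polynomial is
  m_A(x) = Π_λ (x − λ)^{k_λ}
where k_λ is the size of the *largest* Jordan block for λ (equivalently, the smallest k with (A − λI)^k v = 0 for every generalised eigenvector v of λ).

  λ = -5: largest Jordan block has size 2, contributing (x + 5)^2
  λ = 0: largest Jordan block has size 1, contributing (x − 0)

So m_A(x) = x*(x + 5)^2 = x^3 + 10*x^2 + 25*x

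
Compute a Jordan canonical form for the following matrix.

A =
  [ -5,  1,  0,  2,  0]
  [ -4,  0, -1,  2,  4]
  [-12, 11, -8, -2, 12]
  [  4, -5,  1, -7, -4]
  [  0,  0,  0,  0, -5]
J_3(-5) ⊕ J_1(-5) ⊕ J_1(-5)

The characteristic polynomial is
  det(x·I − A) = x^5 + 25*x^4 + 250*x^3 + 1250*x^2 + 3125*x + 3125 = (x + 5)^5

Eigenvalues and multiplicities (the geometric multiplicity of λ is n − rank(A − λI), which equals the number of Jordan blocks for λ):
  λ = -5: algebraic multiplicity = 5, geometric multiplicity = 3

Determining the block sizes for each eigenvalue:
  λ = -5: with am = 5 and gm = 3, the partition is not yet determined (e.g. several partitions of 5 into 3 parts exist). Let N = A − (-5)·I. Computing rank(N^1) = 2, rank(N^2) = 1, rank(N^3) = 0; the number of blocks of size ≥ j is rank(N^{j−1}) − rank(N^j), giving [3, 1, 1]. So we have 1 block(s) of size 3, 2 block(s) of size 1 → block sizes [3, 1, 1]

Assembling the blocks gives a Jordan form
J =
  [-5,  1,  0,  0,  0]
  [ 0, -5,  1,  0,  0]
  [ 0,  0, -5,  0,  0]
  [ 0,  0,  0, -5,  0]
  [ 0,  0,  0,  0, -5]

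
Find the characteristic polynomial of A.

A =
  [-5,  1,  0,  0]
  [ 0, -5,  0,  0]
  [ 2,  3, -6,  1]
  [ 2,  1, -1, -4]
x^4 + 20*x^3 + 150*x^2 + 500*x + 625

Expanding det(x·I − A) (e.g. by cofactor expansion or by noting that A is similar to its Jordan form J, which has the same characteristic polynomial as A) gives
  χ_A(x) = x^4 + 20*x^3 + 150*x^2 + 500*x + 625
which factors as (x + 5)^4. The eigenvalues (with algebraic multiplicities) are λ = -5 with multiplicity 4.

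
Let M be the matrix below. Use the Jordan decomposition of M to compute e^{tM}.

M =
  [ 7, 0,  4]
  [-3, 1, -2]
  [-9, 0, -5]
e^{tM} =
  [6*t*exp(t) + exp(t), 0, 4*t*exp(t)]
  [-3*t*exp(t), exp(t), -2*t*exp(t)]
  [-9*t*exp(t), 0, -6*t*exp(t) + exp(t)]

Strategy: write M = P · J · P⁻¹ where J is a Jordan canonical form, so e^{tM} = P · e^{tJ} · P⁻¹, and e^{tJ} can be computed block-by-block.

M has Jordan form
J =
  [1, 1, 0]
  [0, 1, 0]
  [0, 0, 1]
(up to reordering of blocks).

Per-block formulas:
  For a 1×1 block at λ = 1: exp(t · [1]) = [e^(1t)].
  For a 2×2 Jordan block J_2(1): exp(t · J_2(1)) = e^(1t)·(I + t·N), where N is the 2×2 nilpotent shift.

After assembling e^{tJ} and conjugating by P, we get:

e^{tM} =
  [6*t*exp(t) + exp(t), 0, 4*t*exp(t)]
  [-3*t*exp(t), exp(t), -2*t*exp(t)]
  [-9*t*exp(t), 0, -6*t*exp(t) + exp(t)]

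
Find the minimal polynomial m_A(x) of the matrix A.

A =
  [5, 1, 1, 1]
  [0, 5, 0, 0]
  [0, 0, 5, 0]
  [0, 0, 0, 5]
x^2 - 10*x + 25

The characteristic polynomial is χ_A(x) = (x - 5)^4, so the eigenvalues are known. The minimal polynomial is
  m_A(x) = Π_λ (x − λ)^{k_λ}
where k_λ is the size of the *largest* Jordan block for λ (equivalently, the smallest k with (A − λI)^k v = 0 for every generalised eigenvector v of λ).

  λ = 5: largest Jordan block has size 2, contributing (x − 5)^2

So m_A(x) = (x - 5)^2 = x^2 - 10*x + 25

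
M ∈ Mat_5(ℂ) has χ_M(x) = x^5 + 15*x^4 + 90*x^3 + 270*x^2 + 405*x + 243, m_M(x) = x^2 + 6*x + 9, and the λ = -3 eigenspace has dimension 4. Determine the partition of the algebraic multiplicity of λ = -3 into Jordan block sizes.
Block sizes for λ = -3: [2, 1, 1, 1]

Step 1 — from the characteristic polynomial, algebraic multiplicity of λ = -3 is 5. From dim ker(M − (-3)·I) = 4, there are exactly 4 Jordan blocks for λ = -3.
Step 2 — from the minimal polynomial, the factor (x + 3)^2 tells us the largest block for λ = -3 has size 2.
Step 3 — with total size 5, 4 blocks, and largest block 2, the block sizes (in nonincreasing order) are [2, 1, 1, 1].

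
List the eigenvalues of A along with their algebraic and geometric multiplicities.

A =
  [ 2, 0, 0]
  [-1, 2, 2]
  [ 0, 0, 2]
λ = 2: alg = 3, geom = 2

Step 1 — factor the characteristic polynomial to read off the algebraic multiplicities:
  χ_A(x) = (x - 2)^3

Step 2 — compute geometric multiplicities via the rank-nullity identity g(λ) = n − rank(A − λI):
  rank(A − (2)·I) = 1, so dim ker(A − (2)·I) = n − 1 = 2

Summary:
  λ = 2: algebraic multiplicity = 3, geometric multiplicity = 2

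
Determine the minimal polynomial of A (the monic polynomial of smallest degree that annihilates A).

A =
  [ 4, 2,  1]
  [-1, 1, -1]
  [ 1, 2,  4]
x^2 - 6*x + 9

The characteristic polynomial is χ_A(x) = (x - 3)^3, so the eigenvalues are known. The minimal polynomial is
  m_A(x) = Π_λ (x − λ)^{k_λ}
where k_λ is the size of the *largest* Jordan block for λ (equivalently, the smallest k with (A − λI)^k v = 0 for every generalised eigenvector v of λ).

  λ = 3: largest Jordan block has size 2, contributing (x − 3)^2

So m_A(x) = (x - 3)^2 = x^2 - 6*x + 9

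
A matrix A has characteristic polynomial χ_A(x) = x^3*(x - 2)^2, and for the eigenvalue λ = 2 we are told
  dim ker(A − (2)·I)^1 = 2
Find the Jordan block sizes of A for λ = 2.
Block sizes for λ = 2: [1, 1]

From the dimensions of kernels of powers, the number of Jordan blocks of size at least j is d_j − d_{j−1} where d_j = dim ker(N^j) (with d_0 = 0). Computing the differences gives [2].
The number of blocks of size exactly k is (#blocks of size ≥ k) − (#blocks of size ≥ k + 1), so the partition is: 2 block(s) of size 1.
In nonincreasing order the block sizes are [1, 1].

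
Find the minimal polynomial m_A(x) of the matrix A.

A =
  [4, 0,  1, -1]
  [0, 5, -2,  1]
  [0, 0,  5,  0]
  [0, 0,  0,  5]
x^3 - 14*x^2 + 65*x - 100

The characteristic polynomial is χ_A(x) = (x - 5)^3*(x - 4), so the eigenvalues are known. The minimal polynomial is
  m_A(x) = Π_λ (x − λ)^{k_λ}
where k_λ is the size of the *largest* Jordan block for λ (equivalently, the smallest k with (A − λI)^k v = 0 for every generalised eigenvector v of λ).

  λ = 4: largest Jordan block has size 1, contributing (x − 4)
  λ = 5: largest Jordan block has size 2, contributing (x − 5)^2

So m_A(x) = (x - 5)^2*(x - 4) = x^3 - 14*x^2 + 65*x - 100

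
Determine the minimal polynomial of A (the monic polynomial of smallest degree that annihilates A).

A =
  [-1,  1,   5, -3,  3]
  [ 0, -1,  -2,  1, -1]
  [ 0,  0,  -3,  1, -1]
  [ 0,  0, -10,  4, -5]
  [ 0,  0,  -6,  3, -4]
x^2 + 2*x + 1

The characteristic polynomial is χ_A(x) = (x + 1)^5, so the eigenvalues are known. The minimal polynomial is
  m_A(x) = Π_λ (x − λ)^{k_λ}
where k_λ is the size of the *largest* Jordan block for λ (equivalently, the smallest k with (A − λI)^k v = 0 for every generalised eigenvector v of λ).

  λ = -1: largest Jordan block has size 2, contributing (x + 1)^2

So m_A(x) = (x + 1)^2 = x^2 + 2*x + 1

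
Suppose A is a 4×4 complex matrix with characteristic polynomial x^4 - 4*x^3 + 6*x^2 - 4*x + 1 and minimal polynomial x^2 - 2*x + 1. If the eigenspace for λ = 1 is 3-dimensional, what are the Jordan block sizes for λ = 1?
Block sizes for λ = 1: [2, 1, 1]

Step 1 — from the characteristic polynomial, algebraic multiplicity of λ = 1 is 4. From dim ker(A − (1)·I) = 3, there are exactly 3 Jordan blocks for λ = 1.
Step 2 — from the minimal polynomial, the factor (x − 1)^2 tells us the largest block for λ = 1 has size 2.
Step 3 — with total size 4, 3 blocks, and largest block 2, the block sizes (in nonincreasing order) are [2, 1, 1].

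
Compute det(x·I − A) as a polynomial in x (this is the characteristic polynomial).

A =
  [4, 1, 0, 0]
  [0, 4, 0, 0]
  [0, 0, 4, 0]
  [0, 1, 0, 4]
x^4 - 16*x^3 + 96*x^2 - 256*x + 256

Expanding det(x·I − A) (e.g. by cofactor expansion or by noting that A is similar to its Jordan form J, which has the same characteristic polynomial as A) gives
  χ_A(x) = x^4 - 16*x^3 + 96*x^2 - 256*x + 256
which factors as (x - 4)^4. The eigenvalues (with algebraic multiplicities) are λ = 4 with multiplicity 4.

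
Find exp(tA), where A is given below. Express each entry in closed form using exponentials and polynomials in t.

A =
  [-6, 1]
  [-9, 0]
e^{tA} =
  [-3*t*exp(-3*t) + exp(-3*t), t*exp(-3*t)]
  [-9*t*exp(-3*t), 3*t*exp(-3*t) + exp(-3*t)]

Strategy: write A = P · J · P⁻¹ where J is a Jordan canonical form, so e^{tA} = P · e^{tJ} · P⁻¹, and e^{tJ} can be computed block-by-block.

A has Jordan form
J =
  [-3,  1]
  [ 0, -3]
(up to reordering of blocks).

Per-block formulas:
  For a 2×2 Jordan block J_2(-3): exp(t · J_2(-3)) = e^(-3t)·(I + t·N), where N is the 2×2 nilpotent shift.

After assembling e^{tJ} and conjugating by P, we get:

e^{tA} =
  [-3*t*exp(-3*t) + exp(-3*t), t*exp(-3*t)]
  [-9*t*exp(-3*t), 3*t*exp(-3*t) + exp(-3*t)]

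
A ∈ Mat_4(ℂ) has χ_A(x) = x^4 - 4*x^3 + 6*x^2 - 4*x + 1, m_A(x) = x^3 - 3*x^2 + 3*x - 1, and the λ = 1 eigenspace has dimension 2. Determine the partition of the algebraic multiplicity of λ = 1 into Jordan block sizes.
Block sizes for λ = 1: [3, 1]

Step 1 — from the characteristic polynomial, algebraic multiplicity of λ = 1 is 4. From dim ker(A − (1)·I) = 2, there are exactly 2 Jordan blocks for λ = 1.
Step 2 — from the minimal polynomial, the factor (x − 1)^3 tells us the largest block for λ = 1 has size 3.
Step 3 — with total size 4, 2 blocks, and largest block 3, the block sizes (in nonincreasing order) are [3, 1].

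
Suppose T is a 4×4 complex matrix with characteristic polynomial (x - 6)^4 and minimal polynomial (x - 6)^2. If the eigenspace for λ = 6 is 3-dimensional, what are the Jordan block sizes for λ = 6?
Block sizes for λ = 6: [2, 1, 1]

Step 1 — from the characteristic polynomial, algebraic multiplicity of λ = 6 is 4. From dim ker(T − (6)·I) = 3, there are exactly 3 Jordan blocks for λ = 6.
Step 2 — from the minimal polynomial, the factor (x − 6)^2 tells us the largest block for λ = 6 has size 2.
Step 3 — with total size 4, 3 blocks, and largest block 2, the block sizes (in nonincreasing order) are [2, 1, 1].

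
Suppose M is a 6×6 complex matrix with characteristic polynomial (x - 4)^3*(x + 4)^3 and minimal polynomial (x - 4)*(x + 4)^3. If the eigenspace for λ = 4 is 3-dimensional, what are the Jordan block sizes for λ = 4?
Block sizes for λ = 4: [1, 1, 1]

Step 1 — from the characteristic polynomial, algebraic multiplicity of λ = 4 is 3. From dim ker(M − (4)·I) = 3, there are exactly 3 Jordan blocks for λ = 4.
Step 2 — from the minimal polynomial, the factor (x − 4) tells us the largest block for λ = 4 has size 1.
Step 3 — with total size 3, 3 blocks, and largest block 1, the block sizes (in nonincreasing order) are [1, 1, 1].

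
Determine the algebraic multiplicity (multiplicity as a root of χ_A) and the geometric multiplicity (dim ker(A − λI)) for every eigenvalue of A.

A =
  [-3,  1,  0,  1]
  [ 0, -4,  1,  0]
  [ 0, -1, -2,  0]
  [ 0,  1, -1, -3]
λ = -3: alg = 4, geom = 2

Step 1 — factor the characteristic polynomial to read off the algebraic multiplicities:
  χ_A(x) = (x + 3)^4

Step 2 — compute geometric multiplicities via the rank-nullity identity g(λ) = n − rank(A − λI):
  rank(A − (-3)·I) = 2, so dim ker(A − (-3)·I) = n − 2 = 2

Summary:
  λ = -3: algebraic multiplicity = 4, geometric multiplicity = 2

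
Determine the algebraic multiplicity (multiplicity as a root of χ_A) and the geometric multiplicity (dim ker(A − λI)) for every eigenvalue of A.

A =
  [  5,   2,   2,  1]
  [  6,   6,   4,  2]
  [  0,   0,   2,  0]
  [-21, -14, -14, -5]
λ = 2: alg = 4, geom = 3

Step 1 — factor the characteristic polynomial to read off the algebraic multiplicities:
  χ_A(x) = (x - 2)^4

Step 2 — compute geometric multiplicities via the rank-nullity identity g(λ) = n − rank(A − λI):
  rank(A − (2)·I) = 1, so dim ker(A − (2)·I) = n − 1 = 3

Summary:
  λ = 2: algebraic multiplicity = 4, geometric multiplicity = 3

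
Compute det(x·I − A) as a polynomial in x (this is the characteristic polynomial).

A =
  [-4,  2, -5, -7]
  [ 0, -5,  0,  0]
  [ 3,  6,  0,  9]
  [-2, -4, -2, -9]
x^4 + 18*x^3 + 120*x^2 + 350*x + 375

Expanding det(x·I − A) (e.g. by cofactor expansion or by noting that A is similar to its Jordan form J, which has the same characteristic polynomial as A) gives
  χ_A(x) = x^4 + 18*x^3 + 120*x^2 + 350*x + 375
which factors as (x + 3)*(x + 5)^3. The eigenvalues (with algebraic multiplicities) are λ = -5 with multiplicity 3, λ = -3 with multiplicity 1.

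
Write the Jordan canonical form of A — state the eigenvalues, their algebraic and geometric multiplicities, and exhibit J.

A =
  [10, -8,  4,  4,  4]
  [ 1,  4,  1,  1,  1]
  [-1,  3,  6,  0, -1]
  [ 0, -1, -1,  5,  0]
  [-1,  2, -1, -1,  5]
J_2(6) ⊕ J_2(6) ⊕ J_1(6)

The characteristic polynomial is
  det(x·I − A) = x^5 - 30*x^4 + 360*x^3 - 2160*x^2 + 6480*x - 7776 = (x - 6)^5

Eigenvalues and multiplicities (the geometric multiplicity of λ is n − rank(A − λI), which equals the number of Jordan blocks for λ):
  λ = 6: algebraic multiplicity = 5, geometric multiplicity = 3

Determining the block sizes for each eigenvalue:
  λ = 6: with am = 5 and gm = 3, the partition is not yet determined (e.g. several partitions of 5 into 3 parts exist). Let N = A − (6)·I. Computing rank(N^1) = 2, rank(N^2) = 0; the number of blocks of size ≥ j is rank(N^{j−1}) − rank(N^j), giving [3, 2]. So we have 2 block(s) of size 2, 1 block(s) of size 1 → block sizes [2, 2, 1]

Assembling the blocks gives a Jordan form
J =
  [6, 1, 0, 0, 0]
  [0, 6, 0, 0, 0]
  [0, 0, 6, 1, 0]
  [0, 0, 0, 6, 0]
  [0, 0, 0, 0, 6]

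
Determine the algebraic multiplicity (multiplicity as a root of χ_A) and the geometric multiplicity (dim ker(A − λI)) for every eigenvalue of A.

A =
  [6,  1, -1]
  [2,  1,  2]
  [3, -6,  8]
λ = 5: alg = 3, geom = 1

Step 1 — factor the characteristic polynomial to read off the algebraic multiplicities:
  χ_A(x) = (x - 5)^3

Step 2 — compute geometric multiplicities via the rank-nullity identity g(λ) = n − rank(A − λI):
  rank(A − (5)·I) = 2, so dim ker(A − (5)·I) = n − 2 = 1

Summary:
  λ = 5: algebraic multiplicity = 3, geometric multiplicity = 1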